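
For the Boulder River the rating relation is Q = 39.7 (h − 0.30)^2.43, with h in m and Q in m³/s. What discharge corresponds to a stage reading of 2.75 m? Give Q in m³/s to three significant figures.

350 m³/s

Q = 39.7 × (2.75 − 0.30)^2.43 = 39.7 × 2.45^2.43 = 350.3 m³/s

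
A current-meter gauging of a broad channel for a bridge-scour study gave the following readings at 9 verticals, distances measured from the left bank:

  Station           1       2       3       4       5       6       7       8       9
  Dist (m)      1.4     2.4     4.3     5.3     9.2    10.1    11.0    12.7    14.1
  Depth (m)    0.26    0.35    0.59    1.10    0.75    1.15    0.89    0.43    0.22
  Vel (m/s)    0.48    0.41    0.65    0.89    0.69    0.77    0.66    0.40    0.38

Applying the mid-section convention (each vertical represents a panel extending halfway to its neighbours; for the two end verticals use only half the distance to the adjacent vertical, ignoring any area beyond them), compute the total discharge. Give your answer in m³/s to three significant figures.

6.35 m³/s

w_1 = (2.4 − 1.4)/2 = 0.5 m; q_1 = 0.48 × 0.26 × 0.5 = 0.06240 m³/s
w_2 = (4.3 − 1.4)/2 = 1.45 m; q_2 = 0.41 × 0.35 × 1.45 = 0.2081 m³/s
w_3 = (5.3 − 2.4)/2 = 1.45 m; q_3 = 0.65 × 0.59 × 1.45 = 0.5561 m³/s
w_4 = (9.2 − 4.3)/2 = 2.45 m; q_4 = 0.89 × 1.10 × 2.45 = 2.399 m³/s
w_5 = (10.1 − 5.3)/2 = 2.4 m; q_5 = 0.69 × 0.75 × 2.4 = 1.242 m³/s
w_6 = (11.0 − 9.2)/2 = 0.9 m; q_6 = 0.77 × 1.15 × 0.9 = 0.7970 m³/s
w_7 = (12.7 − 10.1)/2 = 1.3 m; q_7 = 0.66 × 0.89 × 1.3 = 0.7636 m³/s
w_8 = (14.1 − 11.0)/2 = 1.55 m; q_8 = 0.40 × 0.43 × 1.55 = 0.2666 m³/s
w_9 = (14.1 − 12.7)/2 = 0.7 m; q_9 = 0.38 × 0.22 × 0.7 = 0.05852 m³/s
Q = Σ qᵢ = 6.353 m³/s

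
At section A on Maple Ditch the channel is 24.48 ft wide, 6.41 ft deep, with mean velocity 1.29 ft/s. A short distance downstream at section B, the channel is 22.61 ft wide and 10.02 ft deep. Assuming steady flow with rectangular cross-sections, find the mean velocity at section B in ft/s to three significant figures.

Q = A₁V₁ = (24.48×6.41) × 1.29 = 202.4 ft³/s
A₂ = 22.61 × 10.02 = 226.6 ft²
V₂ = Q/A₂ = 202.4/226.6 = 0.8935 ft/s

0.893 ft/s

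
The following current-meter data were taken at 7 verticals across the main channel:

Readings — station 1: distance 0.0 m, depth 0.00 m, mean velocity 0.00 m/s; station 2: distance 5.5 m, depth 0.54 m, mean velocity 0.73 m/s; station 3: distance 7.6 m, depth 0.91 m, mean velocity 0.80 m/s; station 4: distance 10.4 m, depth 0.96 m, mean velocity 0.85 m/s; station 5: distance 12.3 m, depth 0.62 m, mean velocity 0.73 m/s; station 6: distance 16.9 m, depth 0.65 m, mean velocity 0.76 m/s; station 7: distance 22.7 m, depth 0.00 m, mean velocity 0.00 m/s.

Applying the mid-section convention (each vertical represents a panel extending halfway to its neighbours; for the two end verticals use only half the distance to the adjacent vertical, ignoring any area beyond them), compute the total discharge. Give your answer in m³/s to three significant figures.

w_2 = (7.6 − 0.0)/2 = 3.8 m; q_2 = 0.73 × 0.54 × 3.8 = 1.498 m³/s
w_3 = (10.4 − 5.5)/2 = 2.45 m; q_3 = 0.80 × 0.91 × 2.45 = 1.784 m³/s
w_4 = (12.3 − 7.6)/2 = 2.35 m; q_4 = 0.85 × 0.96 × 2.35 = 1.918 m³/s
w_5 = (16.9 − 10.4)/2 = 3.25 m; q_5 = 0.73 × 0.62 × 3.25 = 1.471 m³/s
w_6 = (22.7 − 12.3)/2 = 5.2 m; q_6 = 0.76 × 0.65 × 5.2 = 2.569 m³/s
Stations 1, 7 contribute zero (depth or velocity is 0).
Q = Σ qᵢ = 9.239 m³/s

9.24 m³/s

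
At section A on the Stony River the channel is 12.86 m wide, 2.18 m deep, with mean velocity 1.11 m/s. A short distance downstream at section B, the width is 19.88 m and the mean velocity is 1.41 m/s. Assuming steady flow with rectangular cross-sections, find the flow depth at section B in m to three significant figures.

1.11 m

Q = A₁V₁ = (12.86×2.18) × 1.11 = 31.12 m³/s
d₂ = Q/(b₂ V₂) = 31.12/(19.88×1.41) = 1.110 m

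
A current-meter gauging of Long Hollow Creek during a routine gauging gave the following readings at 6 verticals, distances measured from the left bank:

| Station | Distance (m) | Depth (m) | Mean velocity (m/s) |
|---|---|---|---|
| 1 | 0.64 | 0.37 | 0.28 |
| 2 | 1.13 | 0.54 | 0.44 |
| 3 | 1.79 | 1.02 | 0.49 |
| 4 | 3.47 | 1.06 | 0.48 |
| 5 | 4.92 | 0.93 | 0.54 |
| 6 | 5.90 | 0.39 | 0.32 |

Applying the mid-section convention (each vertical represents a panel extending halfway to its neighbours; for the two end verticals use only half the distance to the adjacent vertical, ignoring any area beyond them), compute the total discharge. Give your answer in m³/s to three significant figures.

w_1 = (1.13 − 0.64)/2 = 0.245 m; q_1 = 0.28 × 0.37 × 0.245 = 0.02538 m³/s
w_2 = (1.79 − 0.64)/2 = 0.575 m; q_2 = 0.44 × 0.54 × 0.575 = 0.1366 m³/s
w_3 = (3.47 − 1.13)/2 = 1.17 m; q_3 = 0.49 × 1.02 × 1.17 = 0.5848 m³/s
w_4 = (4.92 − 1.79)/2 = 1.565 m; q_4 = 0.48 × 1.06 × 1.565 = 0.7963 m³/s
w_5 = (5.90 − 3.47)/2 = 1.215 m; q_5 = 0.54 × 0.93 × 1.215 = 0.6102 m³/s
w_6 = (5.90 − 4.92)/2 = 0.49 m; q_6 = 0.32 × 0.39 × 0.49 = 0.06115 m³/s
Q = Σ qᵢ = 2.214 m³/s

2.21 m³/s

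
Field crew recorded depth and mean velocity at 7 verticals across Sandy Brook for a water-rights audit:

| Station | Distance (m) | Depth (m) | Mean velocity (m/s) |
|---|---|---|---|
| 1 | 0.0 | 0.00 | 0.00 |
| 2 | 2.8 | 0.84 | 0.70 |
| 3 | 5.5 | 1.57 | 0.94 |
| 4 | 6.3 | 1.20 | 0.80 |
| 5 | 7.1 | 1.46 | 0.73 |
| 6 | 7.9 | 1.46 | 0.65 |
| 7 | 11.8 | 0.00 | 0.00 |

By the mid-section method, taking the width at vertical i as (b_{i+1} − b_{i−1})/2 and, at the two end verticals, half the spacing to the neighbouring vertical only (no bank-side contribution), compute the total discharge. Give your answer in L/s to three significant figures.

8050 L/s

w_2 = (5.5 − 0.0)/2 = 2.75 m; q_2 = 0.70 × 0.84 × 2.75 = 1.617 m³/s
w_3 = (6.3 − 2.8)/2 = 1.75 m; q_3 = 0.94 × 1.57 × 1.75 = 2.583 m³/s
w_4 = (7.1 − 5.5)/2 = 0.8 m; q_4 = 0.80 × 1.20 × 0.8 = 0.7680 m³/s
w_5 = (7.9 − 6.3)/2 = 0.8 m; q_5 = 0.73 × 1.46 × 0.8 = 0.8526 m³/s
w_6 = (11.8 − 7.1)/2 = 2.35 m; q_6 = 0.65 × 1.46 × 2.35 = 2.230 m³/s
Stations 1, 7 contribute zero (depth or velocity is 0).
Q = Σ qᵢ = 8.050 m³/s
= 8.050 × 1000 = 8050 L/s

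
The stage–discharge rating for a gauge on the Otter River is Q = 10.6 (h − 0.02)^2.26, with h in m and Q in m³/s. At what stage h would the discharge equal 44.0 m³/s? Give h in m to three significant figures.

1.90 m

h − h₀ = (Q/C)^(1/b) = (44.0/10.6)^(1/2.26) = 1.877 m
h = 0.02 + 1.877 = 1.897 m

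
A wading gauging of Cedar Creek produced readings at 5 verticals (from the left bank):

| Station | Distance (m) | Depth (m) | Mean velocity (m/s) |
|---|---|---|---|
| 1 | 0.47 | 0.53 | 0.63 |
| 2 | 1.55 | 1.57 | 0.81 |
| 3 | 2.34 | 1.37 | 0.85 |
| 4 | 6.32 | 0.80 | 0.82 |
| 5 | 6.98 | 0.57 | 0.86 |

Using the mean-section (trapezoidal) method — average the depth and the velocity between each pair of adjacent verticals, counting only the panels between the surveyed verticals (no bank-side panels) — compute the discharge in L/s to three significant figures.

Panel 1-2: Δb = 1.08 m, d̄ = (0.53+1.57)/2 = 1.05, v̄ = (0.63+0.81)/2 = 0.72 → q = 1.08×1.05×0.72 = 0.8165 m³/s
Panel 2-3: Δb = 0.79 m, d̄ = (1.57+1.37)/2 = 1.47, v̄ = (0.81+0.85)/2 = 0.83 → q = 0.79×1.47×0.83 = 0.9639 m³/s
Panel 3-4: Δb = 3.98 m, d̄ = (1.37+0.80)/2 = 1.085, v̄ = (0.85+0.82)/2 = 0.835 → q = 3.98×1.085×0.835 = 3.606 m³/s
Panel 4-5: Δb = 0.66 m, d̄ = (0.80+0.57)/2 = 0.685, v̄ = (0.82+0.86)/2 = 0.84 → q = 0.66×0.685×0.84 = 0.3798 m³/s
Q = Σ q = 5.766 m³/s
= 5.766 × 1000 = 5766 L/s

5770 L/s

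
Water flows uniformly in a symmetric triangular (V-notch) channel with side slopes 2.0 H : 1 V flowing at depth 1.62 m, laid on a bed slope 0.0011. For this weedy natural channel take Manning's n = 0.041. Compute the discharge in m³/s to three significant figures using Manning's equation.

3.42 m³/s

A = z·y² = 2.0×1.62² = 5.249 m²
P = 2y√(1+z²) = 2×1.62×√(1+2.0²) = 7.245 m
R = A/P = 5.249/7.245 = 0.7245 m
Q = (1/n)·A·R^(2/3)·S^(1/2) = (1/0.041) × 5.249 × 0.7245^(2/3) × 0.0011^(1/2) = 3.425 m³/s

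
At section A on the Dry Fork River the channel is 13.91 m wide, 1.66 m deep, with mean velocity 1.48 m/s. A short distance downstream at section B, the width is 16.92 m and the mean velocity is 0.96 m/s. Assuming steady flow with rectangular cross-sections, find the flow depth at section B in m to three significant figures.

Q = A₁V₁ = (13.91×1.66) × 1.48 = 34.17 m³/s
d₂ = Q/(b₂ V₂) = 34.17/(16.92×0.96) = 2.104 m

2.10 m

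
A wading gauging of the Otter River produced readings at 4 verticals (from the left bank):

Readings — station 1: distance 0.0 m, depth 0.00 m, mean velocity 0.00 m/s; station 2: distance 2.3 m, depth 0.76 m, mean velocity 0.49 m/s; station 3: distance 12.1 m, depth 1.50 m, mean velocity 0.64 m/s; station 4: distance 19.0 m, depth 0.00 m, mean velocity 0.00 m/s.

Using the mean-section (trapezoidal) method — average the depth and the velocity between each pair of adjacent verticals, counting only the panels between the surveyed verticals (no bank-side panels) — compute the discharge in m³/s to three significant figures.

Panel 1-2: Δb = 2.3 m, d̄ = (0.00+0.76)/2 = 0.38, v̄ = (0.00+0.49)/2 = 0.245 → q = 2.3×0.38×0.245 = 0.2141 m³/s
Panel 2-3: Δb = 9.8 m, d̄ = (0.76+1.50)/2 = 1.13, v̄ = (0.49+0.64)/2 = 0.565 → q = 9.8×1.13×0.565 = 6.257 m³/s
Panel 3-4: Δb = 6.9 m, d̄ = (1.50+0.00)/2 = 0.75, v̄ = (0.64+0.00)/2 = 0.32 → q = 6.9×0.75×0.32 = 1.656 m³/s
Q = Σ q = 8.127 m³/s

8.13 m³/s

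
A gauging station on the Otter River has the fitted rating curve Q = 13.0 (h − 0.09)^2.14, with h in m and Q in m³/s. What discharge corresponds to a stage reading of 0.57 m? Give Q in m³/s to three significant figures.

2.70 m³/s

Q = 13.0 × (0.57 − 0.09)^2.14 = 13.0 × 0.48^2.14 = 2.703 m³/s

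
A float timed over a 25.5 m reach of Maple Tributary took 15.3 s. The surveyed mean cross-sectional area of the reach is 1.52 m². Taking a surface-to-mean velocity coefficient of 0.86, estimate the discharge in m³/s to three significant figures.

2.18 m³/s

v_surface = L / t̄ = 25.5 / 15.3 = 1.667 m/s
v_mean = 0.86 × 1.667 = 1.433 m/s
Q = A × v_mean = 1.52 × 1.433 = 2.179 m³/s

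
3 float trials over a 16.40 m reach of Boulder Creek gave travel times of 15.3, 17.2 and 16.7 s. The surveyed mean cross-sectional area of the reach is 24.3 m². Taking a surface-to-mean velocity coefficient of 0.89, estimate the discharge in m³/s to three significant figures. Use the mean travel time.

21.6 m³/s

t̄ = (15.3 + 17.2 + 16.7) / 3 = 16.4 s
v_surface = L / t̄ = 16.40 / 16.4 = 1.000 m/s
v_mean = 0.89 × 1.000 = 0.8900 m/s
Q = A × v_mean = 24.3 × 0.8900 = 21.63 m³/s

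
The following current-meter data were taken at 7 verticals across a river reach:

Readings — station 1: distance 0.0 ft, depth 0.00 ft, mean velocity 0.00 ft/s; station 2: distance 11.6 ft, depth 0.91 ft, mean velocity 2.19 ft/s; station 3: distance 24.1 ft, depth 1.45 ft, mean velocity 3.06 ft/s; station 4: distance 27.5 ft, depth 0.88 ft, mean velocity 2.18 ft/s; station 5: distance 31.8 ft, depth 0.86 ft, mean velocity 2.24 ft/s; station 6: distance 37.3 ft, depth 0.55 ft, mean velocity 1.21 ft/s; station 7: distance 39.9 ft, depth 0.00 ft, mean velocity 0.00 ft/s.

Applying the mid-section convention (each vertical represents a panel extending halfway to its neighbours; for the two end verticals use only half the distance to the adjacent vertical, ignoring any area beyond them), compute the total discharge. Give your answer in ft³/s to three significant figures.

78.8 ft³/s

w_2 = (24.1 − 0.0)/2 = 12.05 ft; q_2 = 2.19 × 0.91 × 12.05 = 24.01 ft³/s
w_3 = (27.5 − 11.6)/2 = 7.95 ft; q_3 = 3.06 × 1.45 × 7.95 = 35.27 ft³/s
w_4 = (31.8 − 24.1)/2 = 3.85 ft; q_4 = 2.18 × 0.88 × 3.85 = 7.386 ft³/s
w_5 = (37.3 − 27.5)/2 = 4.9 ft; q_5 = 2.24 × 0.86 × 4.9 = 9.439 ft³/s
w_6 = (39.9 − 31.8)/2 = 4.05 ft; q_6 = 1.21 × 0.55 × 4.05 = 2.695 ft³/s
Stations 1, 7 contribute zero (depth or velocity is 0).
Q = Σ qᵢ = 78.81 ft³/s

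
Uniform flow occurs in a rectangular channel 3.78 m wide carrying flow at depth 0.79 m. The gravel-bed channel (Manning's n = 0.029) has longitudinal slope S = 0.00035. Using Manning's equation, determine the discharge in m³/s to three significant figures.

1.30 m³/s

A = b·y = 3.78 × 0.79 = 2.986 m²
P = b + 2y = 3.78 + 2×0.79 = 5.360 m
R = A/P = 2.986/5.360 = 0.5571 m
Q = (1/n)·A·R^(2/3)·S^(1/2) = (1/0.029) × 2.986 × 0.5571^(2/3) × 0.00035^(1/2) = 1.304 m³/s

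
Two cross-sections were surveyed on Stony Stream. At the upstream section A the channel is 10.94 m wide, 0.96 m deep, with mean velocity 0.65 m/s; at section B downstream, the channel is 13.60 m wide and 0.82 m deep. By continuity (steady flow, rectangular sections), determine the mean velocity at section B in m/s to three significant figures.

0.612 m/s

Q = A₁V₁ = (10.94×0.96) × 0.65 = 6.827 m³/s
A₂ = 13.60 × 0.82 = 11.15 m²
V₂ = Q/A₂ = 6.827/11.15 = 0.6121 m/s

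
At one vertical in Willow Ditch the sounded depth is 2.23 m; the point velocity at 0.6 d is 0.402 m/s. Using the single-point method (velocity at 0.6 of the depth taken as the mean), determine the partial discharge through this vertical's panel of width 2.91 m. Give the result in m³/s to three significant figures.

v̄ = v₀.₆ = 0.402 m/s
q = v̄ × d × w = 0.4020 × 2.23 × 2.91 = 2.609 m³/s

2.61 m³/s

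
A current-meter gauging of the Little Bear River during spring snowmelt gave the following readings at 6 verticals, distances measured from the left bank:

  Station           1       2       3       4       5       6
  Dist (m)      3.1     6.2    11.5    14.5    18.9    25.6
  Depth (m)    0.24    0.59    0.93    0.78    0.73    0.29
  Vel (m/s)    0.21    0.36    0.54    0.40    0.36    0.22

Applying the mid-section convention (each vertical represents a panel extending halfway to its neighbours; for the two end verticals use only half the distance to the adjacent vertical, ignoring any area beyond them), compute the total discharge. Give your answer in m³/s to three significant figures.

w_1 = (6.2 − 3.1)/2 = 1.55 m; q_1 = 0.21 × 0.24 × 1.55 = 0.07812 m³/s
w_2 = (11.5 − 3.1)/2 = 4.2 m; q_2 = 0.36 × 0.59 × 4.2 = 0.8921 m³/s
w_3 = (14.5 − 6.2)/2 = 4.15 m; q_3 = 0.54 × 0.93 × 4.15 = 2.084 m³/s
w_4 = (18.9 − 11.5)/2 = 3.7 m; q_4 = 0.40 × 0.78 × 3.7 = 1.154 m³/s
w_5 = (25.6 − 14.5)/2 = 5.55 m; q_5 = 0.36 × 0.73 × 5.55 = 1.459 m³/s
w_6 = (25.6 − 18.9)/2 = 3.35 m; q_6 = 0.22 × 0.29 × 3.35 = 0.2137 m³/s
Q = Σ qᵢ = 5.881 m³/s

5.88 m³/s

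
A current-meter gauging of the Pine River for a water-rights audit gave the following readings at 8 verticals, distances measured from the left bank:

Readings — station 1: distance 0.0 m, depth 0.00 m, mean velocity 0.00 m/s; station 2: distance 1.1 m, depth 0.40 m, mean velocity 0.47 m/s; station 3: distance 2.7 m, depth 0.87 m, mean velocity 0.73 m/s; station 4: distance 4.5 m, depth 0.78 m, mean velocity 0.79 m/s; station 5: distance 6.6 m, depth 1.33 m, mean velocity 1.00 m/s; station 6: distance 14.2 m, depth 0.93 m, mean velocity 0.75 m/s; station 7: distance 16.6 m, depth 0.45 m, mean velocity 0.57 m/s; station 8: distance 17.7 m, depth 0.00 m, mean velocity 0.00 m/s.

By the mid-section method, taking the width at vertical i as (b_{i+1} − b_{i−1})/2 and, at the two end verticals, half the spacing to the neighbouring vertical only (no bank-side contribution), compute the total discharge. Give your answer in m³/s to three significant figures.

w_2 = (2.7 − 0.0)/2 = 1.35 m; q_2 = 0.47 × 0.40 × 1.35 = 0.2538 m³/s
w_3 = (4.5 − 1.1)/2 = 1.7 m; q_3 = 0.73 × 0.87 × 1.7 = 1.080 m³/s
w_4 = (6.6 − 2.7)/2 = 1.95 m; q_4 = 0.79 × 0.78 × 1.95 = 1.202 m³/s
w_5 = (14.2 − 4.5)/2 = 4.85 m; q_5 = 1.00 × 1.33 × 4.85 = 6.451 m³/s
w_6 = (16.6 − 6.6)/2 = 5 m; q_6 = 0.75 × 0.93 × 5 = 3.488 m³/s
w_7 = (17.7 − 14.2)/2 = 1.75 m; q_7 = 0.57 × 0.45 × 1.75 = 0.4489 m³/s
Stations 1, 8 contribute zero (depth or velocity is 0).
Q = Σ qᵢ = 12.92 m³/s

12.9 m³/s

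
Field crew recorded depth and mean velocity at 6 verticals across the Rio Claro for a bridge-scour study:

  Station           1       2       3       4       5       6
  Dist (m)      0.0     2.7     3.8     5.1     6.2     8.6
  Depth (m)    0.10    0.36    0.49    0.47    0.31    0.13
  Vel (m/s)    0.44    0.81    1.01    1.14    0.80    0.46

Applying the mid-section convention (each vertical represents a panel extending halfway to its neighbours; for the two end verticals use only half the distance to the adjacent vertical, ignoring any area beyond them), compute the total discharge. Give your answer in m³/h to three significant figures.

w_1 = (2.7 − 0.0)/2 = 1.35 m; q_1 = 0.44 × 0.10 × 1.35 = 0.05940 m³/s
w_2 = (3.8 − 0.0)/2 = 1.9 m; q_2 = 0.81 × 0.36 × 1.9 = 0.5540 m³/s
w_3 = (5.1 − 2.7)/2 = 1.2 m; q_3 = 1.01 × 0.49 × 1.2 = 0.5939 m³/s
w_4 = (6.2 − 3.8)/2 = 1.2 m; q_4 = 1.14 × 0.47 × 1.2 = 0.6430 m³/s
w_5 = (8.6 − 5.1)/2 = 1.75 m; q_5 = 0.80 × 0.31 × 1.75 = 0.4340 m³/s
w_6 = (8.6 − 6.2)/2 = 1.2 m; q_6 = 0.46 × 0.13 × 1.2 = 0.07176 m³/s
Q = Σ qᵢ = 2.356 m³/s
= 2.356 × 3600 = 8482 m³/h

8480 m³/h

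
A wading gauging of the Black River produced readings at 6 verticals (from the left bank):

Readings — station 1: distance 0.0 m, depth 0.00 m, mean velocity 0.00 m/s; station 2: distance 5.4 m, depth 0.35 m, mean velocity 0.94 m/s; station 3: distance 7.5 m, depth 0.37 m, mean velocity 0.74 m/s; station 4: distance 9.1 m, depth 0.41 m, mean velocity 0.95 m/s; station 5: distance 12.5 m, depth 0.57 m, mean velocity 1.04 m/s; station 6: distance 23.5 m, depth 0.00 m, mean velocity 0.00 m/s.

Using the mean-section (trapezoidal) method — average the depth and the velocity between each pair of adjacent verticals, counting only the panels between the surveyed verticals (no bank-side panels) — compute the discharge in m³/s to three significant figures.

Panel 1-2: Δb = 5.4 m, d̄ = (0.00+0.35)/2 = 0.175, v̄ = (0.00+0.94)/2 = 0.47 → q = 5.4×0.175×0.47 = 0.4442 m³/s
Panel 2-3: Δb = 2.1 m, d̄ = (0.35+0.37)/2 = 0.36, v̄ = (0.94+0.74)/2 = 0.84 → q = 2.1×0.36×0.84 = 0.6350 m³/s
Panel 3-4: Δb = 1.6 m, d̄ = (0.37+0.41)/2 = 0.39, v̄ = (0.74+0.95)/2 = 0.845 → q = 1.6×0.39×0.845 = 0.5273 m³/s
Panel 4-5: Δb = 3.4 m, d̄ = (0.41+0.57)/2 = 0.49, v̄ = (0.95+1.04)/2 = 0.995 → q = 3.4×0.49×0.995 = 1.658 m³/s
Panel 5-6: Δb = 11 m, d̄ = (0.57+0.00)/2 = 0.285, v̄ = (1.04+0.00)/2 = 0.52 → q = 11×0.285×0.52 = 1.630 m³/s
Q = Σ q = 4.894 m³/s

4.89 m³/s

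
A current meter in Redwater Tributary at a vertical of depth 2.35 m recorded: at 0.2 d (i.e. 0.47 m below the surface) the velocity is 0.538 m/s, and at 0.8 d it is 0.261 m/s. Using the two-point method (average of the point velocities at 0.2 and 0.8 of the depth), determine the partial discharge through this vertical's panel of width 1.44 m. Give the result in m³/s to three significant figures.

1.35 m³/s

v̄ = (0.538 + 0.261) / 2 = 0.3995 m/s
q = v̄ × d × w = 0.3995 × 2.35 × 1.44 = 1.352 m³/s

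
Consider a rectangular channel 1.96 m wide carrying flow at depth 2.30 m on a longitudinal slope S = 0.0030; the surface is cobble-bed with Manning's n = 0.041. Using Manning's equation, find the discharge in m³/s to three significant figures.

A = b·y = 1.96 × 2.30 = 4.508 m²
P = b + 2y = 1.96 + 2×2.30 = 6.560 m
R = A/P = 4.508/6.560 = 0.6872 m
Q = (1/n)·A·R^(2/3)·S^(1/2) = (1/0.041) × 4.508 × 0.6872^(2/3) × 0.0030^(1/2) = 4.690 m³/s

4.69 m³/s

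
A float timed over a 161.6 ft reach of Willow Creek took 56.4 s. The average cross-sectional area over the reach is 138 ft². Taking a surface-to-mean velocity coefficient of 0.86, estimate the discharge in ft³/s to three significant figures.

340 ft³/s

v_surface = L / t̄ = 161.6 / 56.4 = 2.865 ft/s
v_mean = 0.86 × 2.865 = 2.464 ft/s
Q = A × v_mean = 138 × 2.464 = 340.0 ft³/s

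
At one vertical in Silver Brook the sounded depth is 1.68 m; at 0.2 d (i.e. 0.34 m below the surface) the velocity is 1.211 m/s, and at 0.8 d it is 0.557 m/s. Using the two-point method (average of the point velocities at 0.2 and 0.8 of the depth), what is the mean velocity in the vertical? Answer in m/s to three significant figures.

v̄ = (1.211 + 0.557) / 2 = 0.8840 m/s

0.884 m/s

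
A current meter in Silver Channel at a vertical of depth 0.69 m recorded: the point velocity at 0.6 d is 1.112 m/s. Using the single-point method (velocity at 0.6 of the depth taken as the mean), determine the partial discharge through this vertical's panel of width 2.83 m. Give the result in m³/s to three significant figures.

2.17 m³/s

v̄ = v₀.₆ = 1.112 m/s
q = v̄ × d × w = 1.112 × 0.69 × 2.83 = 2.171 m³/s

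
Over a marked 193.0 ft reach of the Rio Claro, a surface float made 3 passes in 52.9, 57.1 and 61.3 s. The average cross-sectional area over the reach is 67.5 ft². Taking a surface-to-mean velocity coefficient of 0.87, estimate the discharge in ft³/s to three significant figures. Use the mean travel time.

198 ft³/s

t̄ = (52.9 + 57.1 + 61.3) / 3 = 57.1 s
v_surface = L / t̄ = 193.0 / 57.1 = 3.380 ft/s
v_mean = 0.87 × 3.380 = 2.941 ft/s
Q = A × v_mean = 67.5 × 2.941 = 198.5 ft³/s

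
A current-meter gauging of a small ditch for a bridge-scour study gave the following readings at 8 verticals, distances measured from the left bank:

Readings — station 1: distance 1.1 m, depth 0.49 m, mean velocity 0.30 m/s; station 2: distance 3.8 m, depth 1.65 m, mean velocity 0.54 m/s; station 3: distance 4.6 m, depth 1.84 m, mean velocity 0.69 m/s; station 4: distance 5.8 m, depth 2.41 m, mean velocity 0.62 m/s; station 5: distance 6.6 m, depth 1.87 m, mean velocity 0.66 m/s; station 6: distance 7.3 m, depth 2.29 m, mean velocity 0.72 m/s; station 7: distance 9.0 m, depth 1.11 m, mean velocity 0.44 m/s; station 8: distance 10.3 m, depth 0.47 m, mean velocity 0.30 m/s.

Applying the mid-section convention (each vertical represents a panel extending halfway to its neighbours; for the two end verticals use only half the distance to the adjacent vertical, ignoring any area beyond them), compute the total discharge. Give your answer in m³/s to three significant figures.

w_1 = (3.8 − 1.1)/2 = 1.35 m; q_1 = 0.30 × 0.49 × 1.35 = 0.1985 m³/s
w_2 = (4.6 − 1.1)/2 = 1.75 m; q_2 = 0.54 × 1.65 × 1.75 = 1.559 m³/s
w_3 = (5.8 − 3.8)/2 = 1 m; q_3 = 0.69 × 1.84 × 1 = 1.270 m³/s
w_4 = (6.6 − 4.6)/2 = 1 m; q_4 = 0.62 × 2.41 × 1 = 1.494 m³/s
w_5 = (7.3 − 5.8)/2 = 0.75 m; q_5 = 0.66 × 1.87 × 0.75 = 0.9257 m³/s
w_6 = (9.0 − 6.6)/2 = 1.2 m; q_6 = 0.72 × 2.29 × 1.2 = 1.979 m³/s
w_7 = (10.3 − 7.3)/2 = 1.5 m; q_7 = 0.44 × 1.11 × 1.5 = 0.7326 m³/s
w_8 = (10.3 − 9.0)/2 = 0.65 m; q_8 = 0.30 × 0.47 × 0.65 = 0.09165 m³/s
Q = Σ qᵢ = 8.250 m³/s

8.25 m³/s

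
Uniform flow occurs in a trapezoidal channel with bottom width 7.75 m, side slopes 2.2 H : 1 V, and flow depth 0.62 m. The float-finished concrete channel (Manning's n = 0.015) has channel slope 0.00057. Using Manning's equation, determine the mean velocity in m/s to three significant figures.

1.04 m/s

A = (b + z·y)·y = (7.75 + 2.2×0.62)×0.62 = 5.651 m²
P = b + 2y√(1+z²) = 7.75 + 2×0.62×√(1+2.2²) = 10.75 m
R = A/P = 5.651/10.75 = 0.5258 m
Q = (1/n)·A·R^(2/3)·S^(1/2) = (1/0.015) × 5.651 × 0.5258^(2/3) × 0.00057^(1/2) = 5.859 m³/s
V = Q/A = 5.859/5.651 = 1.037 m/s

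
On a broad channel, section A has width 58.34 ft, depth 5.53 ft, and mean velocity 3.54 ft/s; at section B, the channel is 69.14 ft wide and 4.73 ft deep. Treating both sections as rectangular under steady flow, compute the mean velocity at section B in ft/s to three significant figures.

3.49 ft/s

Q = A₁V₁ = (58.34×5.53) × 3.54 = 1142 ft³/s
A₂ = 69.14 × 4.73 = 327.0 ft²
V₂ = Q/A₂ = 1142/327.0 = 3.492 ft/s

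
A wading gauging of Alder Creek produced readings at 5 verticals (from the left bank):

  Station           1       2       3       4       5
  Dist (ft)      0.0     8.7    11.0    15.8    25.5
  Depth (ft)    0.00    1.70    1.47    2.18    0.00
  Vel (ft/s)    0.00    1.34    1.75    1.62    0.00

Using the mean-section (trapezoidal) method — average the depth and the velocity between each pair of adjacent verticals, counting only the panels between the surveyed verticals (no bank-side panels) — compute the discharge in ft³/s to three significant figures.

Panel 1-2: Δb = 8.7 ft, d̄ = (0.00+1.70)/2 = 0.85, v̄ = (0.00+1.34)/2 = 0.67 → q = 8.7×0.85×0.67 = 4.955 ft³/s
Panel 2-3: Δb = 2.3 ft, d̄ = (1.70+1.47)/2 = 1.585, v̄ = (1.34+1.75)/2 = 1.545 → q = 2.3×1.585×1.545 = 5.632 ft³/s
Panel 3-4: Δb = 4.8 ft, d̄ = (1.47+2.18)/2 = 1.825, v̄ = (1.75+1.62)/2 = 1.685 → q = 4.8×1.825×1.685 = 14.76 ft³/s
Panel 4-5: Δb = 9.7 ft, d̄ = (2.18+0.00)/2 = 1.09, v̄ = (1.62+0.00)/2 = 0.81 → q = 9.7×1.09×0.81 = 8.564 ft³/s
Q = Σ q = 33.91 ft³/s

33.9 ft³/s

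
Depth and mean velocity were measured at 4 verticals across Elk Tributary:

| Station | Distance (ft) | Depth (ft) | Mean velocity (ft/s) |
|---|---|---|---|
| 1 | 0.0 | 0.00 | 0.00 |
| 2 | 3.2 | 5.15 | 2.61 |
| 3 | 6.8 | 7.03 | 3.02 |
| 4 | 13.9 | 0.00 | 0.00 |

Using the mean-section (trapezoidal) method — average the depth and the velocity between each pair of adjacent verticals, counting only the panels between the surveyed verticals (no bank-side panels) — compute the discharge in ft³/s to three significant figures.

Panel 1-2: Δb = 3.2 ft, d̄ = (0.00+5.15)/2 = 2.575, v̄ = (0.00+2.61)/2 = 1.305 → q = 3.2×2.575×1.305 = 10.75 ft³/s
Panel 2-3: Δb = 3.6 ft, d̄ = (5.15+7.03)/2 = 6.09, v̄ = (2.61+3.02)/2 = 2.815 → q = 3.6×6.09×2.815 = 61.72 ft³/s
Panel 3-4: Δb = 7.1 ft, d̄ = (7.03+0.00)/2 = 3.515, v̄ = (3.02+0.00)/2 = 1.51 → q = 7.1×3.515×1.51 = 37.68 ft³/s
Q = Σ q = 110.2 ft³/s

110 ft³/s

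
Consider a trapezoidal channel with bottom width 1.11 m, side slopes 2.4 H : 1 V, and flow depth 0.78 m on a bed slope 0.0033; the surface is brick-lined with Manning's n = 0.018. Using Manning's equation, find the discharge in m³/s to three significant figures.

A = (b + z·y)·y = (1.11 + 2.4×0.78)×0.78 = 2.326 m²
P = b + 2y√(1+z²) = 1.11 + 2×0.78×√(1+2.4²) = 5.166 m
R = A/P = 2.326/5.166 = 0.4502 m
Q = (1/n)·A·R^(2/3)·S^(1/2) = (1/0.018) × 2.326 × 0.4502^(2/3) × 0.0033^(1/2) = 4.361 m³/s

4.36 m³/s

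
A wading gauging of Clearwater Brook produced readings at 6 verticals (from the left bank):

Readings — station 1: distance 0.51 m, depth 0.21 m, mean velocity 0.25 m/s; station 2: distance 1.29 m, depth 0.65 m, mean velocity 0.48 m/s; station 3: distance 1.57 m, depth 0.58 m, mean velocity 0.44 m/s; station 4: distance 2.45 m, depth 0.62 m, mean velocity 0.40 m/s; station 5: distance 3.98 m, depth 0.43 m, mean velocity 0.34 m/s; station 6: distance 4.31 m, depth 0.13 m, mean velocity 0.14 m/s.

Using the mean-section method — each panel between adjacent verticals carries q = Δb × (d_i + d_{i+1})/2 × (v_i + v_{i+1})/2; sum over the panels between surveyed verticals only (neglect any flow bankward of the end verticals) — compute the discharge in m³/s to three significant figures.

Panel 1-2: Δb = 0.78 m, d̄ = (0.21+0.65)/2 = 0.43, v̄ = (0.25+0.48)/2 = 0.365 → q = 0.78×0.43×0.365 = 0.1224 m³/s
Panel 2-3: Δb = 0.28 m, d̄ = (0.65+0.58)/2 = 0.615, v̄ = (0.48+0.44)/2 = 0.46 → q = 0.28×0.615×0.46 = 0.07921 m³/s
Panel 3-4: Δb = 0.88 m, d̄ = (0.58+0.62)/2 = 0.6, v̄ = (0.44+0.40)/2 = 0.42 → q = 0.88×0.6×0.42 = 0.2218 m³/s
Panel 4-5: Δb = 1.53 m, d̄ = (0.62+0.43)/2 = 0.525, v̄ = (0.40+0.34)/2 = 0.37 → q = 1.53×0.525×0.37 = 0.2972 m³/s
Panel 5-6: Δb = 0.33 m, d̄ = (0.43+0.13)/2 = 0.28, v̄ = (0.34+0.14)/2 = 0.24 → q = 0.33×0.28×0.24 = 0.02218 m³/s
Q = Σ q = 0.7428 m³/s

0.743 m³/s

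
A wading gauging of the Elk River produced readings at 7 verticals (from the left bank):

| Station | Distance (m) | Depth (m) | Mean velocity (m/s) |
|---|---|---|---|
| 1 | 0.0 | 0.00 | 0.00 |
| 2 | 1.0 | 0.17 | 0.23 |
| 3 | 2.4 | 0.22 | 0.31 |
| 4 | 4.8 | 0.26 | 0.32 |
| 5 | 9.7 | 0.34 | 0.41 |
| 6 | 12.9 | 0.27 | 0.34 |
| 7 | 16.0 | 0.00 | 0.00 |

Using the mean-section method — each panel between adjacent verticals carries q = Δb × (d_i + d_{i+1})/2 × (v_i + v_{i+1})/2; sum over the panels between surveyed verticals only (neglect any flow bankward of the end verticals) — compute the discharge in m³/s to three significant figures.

Panel 1-2: Δb = 1 m, d̄ = (0.00+0.17)/2 = 0.085, v̄ = (0.00+0.23)/2 = 0.115 → q = 1×0.085×0.115 = 0.009775 m³/s
Panel 2-3: Δb = 1.4 m, d̄ = (0.17+0.22)/2 = 0.195, v̄ = (0.23+0.31)/2 = 0.27 → q = 1.4×0.195×0.27 = 0.07371 m³/s
Panel 3-4: Δb = 2.4 m, d̄ = (0.22+0.26)/2 = 0.24, v̄ = (0.31+0.32)/2 = 0.315 → q = 2.4×0.24×0.315 = 0.1814 m³/s
Panel 4-5: Δb = 4.9 m, d̄ = (0.26+0.34)/2 = 0.3, v̄ = (0.32+0.41)/2 = 0.365 → q = 4.9×0.3×0.365 = 0.5366 m³/s
Panel 5-6: Δb = 3.2 m, d̄ = (0.34+0.27)/2 = 0.305, v̄ = (0.41+0.34)/2 = 0.375 → q = 3.2×0.305×0.375 = 0.3660 m³/s
Panel 6-7: Δb = 3.1 m, d̄ = (0.27+0.00)/2 = 0.135, v̄ = (0.34+0.00)/2 = 0.17 → q = 3.1×0.135×0.17 = 0.07115 m³/s
Q = Σ q = 1.239 m³/s

1.24 m³/s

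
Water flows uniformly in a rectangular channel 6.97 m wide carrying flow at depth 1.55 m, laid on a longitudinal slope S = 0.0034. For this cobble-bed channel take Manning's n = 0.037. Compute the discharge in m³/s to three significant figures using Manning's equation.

A = b·y = 6.97 × 1.55 = 10.80 m²
P = b + 2y = 6.97 + 2×1.55 = 10.07 m
R = A/P = 10.80/10.07 = 1.073 m
Q = (1/n)·A·R^(2/3)·S^(1/2) = (1/0.037) × 10.80 × 1.073^(2/3) × 0.0034^(1/2) = 17.84 m³/s

17.8 m³/s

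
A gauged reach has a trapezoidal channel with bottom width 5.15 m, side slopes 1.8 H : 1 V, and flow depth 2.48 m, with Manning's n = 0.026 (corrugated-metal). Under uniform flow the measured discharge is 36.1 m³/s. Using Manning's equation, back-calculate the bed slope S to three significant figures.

0.000862

A = (b + z·y)·y = (5.15 + 1.8×2.48)×2.48 = 23.84 m²
P = b + 2y√(1+z²) = 5.15 + 2×2.48×√(1+1.8²) = 15.36 m
R = A/P = 23.84/15.36 = 1.552 m
S = (Q·n / (1·A·R^(2/3)))² = (36.1×0.026 / (1×23.84×1.340))² = 0.0008625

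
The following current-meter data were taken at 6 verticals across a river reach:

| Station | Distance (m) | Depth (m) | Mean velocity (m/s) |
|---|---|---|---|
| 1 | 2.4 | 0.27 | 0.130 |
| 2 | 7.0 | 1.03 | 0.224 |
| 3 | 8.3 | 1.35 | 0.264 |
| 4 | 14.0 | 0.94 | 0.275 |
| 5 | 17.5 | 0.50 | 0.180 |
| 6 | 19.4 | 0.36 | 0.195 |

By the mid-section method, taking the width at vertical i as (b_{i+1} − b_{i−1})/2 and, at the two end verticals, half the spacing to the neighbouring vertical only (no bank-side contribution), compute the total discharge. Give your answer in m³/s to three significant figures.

w_1 = (7.0 − 2.4)/2 = 2.3 m; q_1 = 0.130 × 0.27 × 2.3 = 0.08073 m³/s
w_2 = (8.3 − 2.4)/2 = 2.95 m; q_2 = 0.224 × 1.03 × 2.95 = 0.6806 m³/s
w_3 = (14.0 − 7.0)/2 = 3.5 m; q_3 = 0.264 × 1.35 × 3.5 = 1.247 m³/s
w_4 = (17.5 − 8.3)/2 = 4.6 m; q_4 = 0.275 × 0.94 × 4.6 = 1.189 m³/s
w_5 = (19.4 − 14.0)/2 = 2.7 m; q_5 = 0.180 × 0.50 × 2.7 = 0.2430 m³/s
w_6 = (19.4 − 17.5)/2 = 0.95 m; q_6 = 0.195 × 0.36 × 0.95 = 0.06669 m³/s
Q = Σ qᵢ = 3.508 m³/s

3.51 m³/s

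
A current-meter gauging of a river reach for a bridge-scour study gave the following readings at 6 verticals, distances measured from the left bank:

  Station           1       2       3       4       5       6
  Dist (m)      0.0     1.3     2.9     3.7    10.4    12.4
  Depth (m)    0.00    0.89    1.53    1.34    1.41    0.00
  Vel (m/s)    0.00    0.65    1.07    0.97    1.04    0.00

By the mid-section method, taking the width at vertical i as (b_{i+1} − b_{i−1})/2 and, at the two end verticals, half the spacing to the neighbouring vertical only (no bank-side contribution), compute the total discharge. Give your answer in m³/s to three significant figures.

14.1 m³/s

w_2 = (2.9 − 0.0)/2 = 1.45 m; q_2 = 0.65 × 0.89 × 1.45 = 0.8388 m³/s
w_3 = (3.7 − 1.3)/2 = 1.2 m; q_3 = 1.07 × 1.53 × 1.2 = 1.965 m³/s
w_4 = (10.4 − 2.9)/2 = 3.75 m; q_4 = 0.97 × 1.34 × 3.75 = 4.874 m³/s
w_5 = (12.4 − 3.7)/2 = 4.35 m; q_5 = 1.04 × 1.41 × 4.35 = 6.379 m³/s
Stations 1, 6 contribute zero (depth or velocity is 0).
Q = Σ qᵢ = 14.06 m³/s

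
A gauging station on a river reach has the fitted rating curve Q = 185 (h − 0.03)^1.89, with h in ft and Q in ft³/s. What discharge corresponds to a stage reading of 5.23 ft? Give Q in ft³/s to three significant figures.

Q = 185 × (5.23 − 0.03)^1.89 = 185 × 5.2^1.89 = 4173 ft³/s

4170 ft³/s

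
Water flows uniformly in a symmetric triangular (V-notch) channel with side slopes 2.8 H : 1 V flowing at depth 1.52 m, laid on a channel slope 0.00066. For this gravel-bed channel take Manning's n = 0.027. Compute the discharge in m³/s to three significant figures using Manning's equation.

A = z·y² = 2.8×1.52² = 6.469 m²
P = 2y√(1+z²) = 2×1.52×√(1+2.8²) = 9.039 m
R = A/P = 6.469/9.039 = 0.7157 m
Q = (1/n)·A·R^(2/3)·S^(1/2) = (1/0.027) × 6.469 × 0.7157^(2/3) × 0.00066^(1/2) = 4.925 m³/s

4.93 m³/s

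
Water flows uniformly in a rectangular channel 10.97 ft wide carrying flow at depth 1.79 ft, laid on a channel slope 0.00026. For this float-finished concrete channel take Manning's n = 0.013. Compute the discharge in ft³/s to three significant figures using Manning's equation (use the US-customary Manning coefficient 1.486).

44.2 ft³/s

A = b·y = 10.97 × 1.79 = 19.64 ft²
P = b + 2y = 10.97 + 2×1.79 = 14.55 ft
R = A/P = 19.64/14.55 = 1.350 ft
Q = (1.486/n)·A·R^(2/3)·S^(1/2) = (1.486/0.013) × 19.64 × 1.350^(2/3) × 0.00026^(1/2) = 44.20 ft³/s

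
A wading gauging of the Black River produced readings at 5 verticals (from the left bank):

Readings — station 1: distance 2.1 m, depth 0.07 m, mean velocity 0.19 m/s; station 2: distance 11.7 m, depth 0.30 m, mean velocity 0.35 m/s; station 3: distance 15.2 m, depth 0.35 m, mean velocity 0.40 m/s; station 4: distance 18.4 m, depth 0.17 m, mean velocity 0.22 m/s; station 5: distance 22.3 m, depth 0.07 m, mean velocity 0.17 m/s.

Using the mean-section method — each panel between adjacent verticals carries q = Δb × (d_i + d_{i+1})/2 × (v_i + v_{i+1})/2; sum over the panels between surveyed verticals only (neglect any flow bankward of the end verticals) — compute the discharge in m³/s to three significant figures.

1.26 m³/s

Panel 1-2: Δb = 9.6 m, d̄ = (0.07+0.30)/2 = 0.185, v̄ = (0.19+0.35)/2 = 0.27 → q = 9.6×0.185×0.27 = 0.4795 m³/s
Panel 2-3: Δb = 3.5 m, d̄ = (0.30+0.35)/2 = 0.325, v̄ = (0.35+0.40)/2 = 0.375 → q = 3.5×0.325×0.375 = 0.4266 m³/s
Panel 3-4: Δb = 3.2 m, d̄ = (0.35+0.17)/2 = 0.26, v̄ = (0.40+0.22)/2 = 0.31 → q = 3.2×0.26×0.31 = 0.2579 m³/s
Panel 4-5: Δb = 3.9 m, d̄ = (0.17+0.07)/2 = 0.12, v̄ = (0.22+0.17)/2 = 0.195 → q = 3.9×0.12×0.195 = 0.09126 m³/s
Q = Σ q = 1.255 m³/s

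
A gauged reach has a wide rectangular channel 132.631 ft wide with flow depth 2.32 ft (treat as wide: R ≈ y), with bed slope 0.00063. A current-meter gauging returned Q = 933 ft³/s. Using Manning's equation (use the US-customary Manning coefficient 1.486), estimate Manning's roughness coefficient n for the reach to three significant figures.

A = b·y = 132.631 × 2.32 = 307.7 ft²
Wide channel: R ≈ y = 2.32 ft
n = (1.486/Q)·A·R^(2/3)·S^(1/2) = (1.486/933) × 307.7 × 1.753 × 0.02510 = 0.02156

0.0216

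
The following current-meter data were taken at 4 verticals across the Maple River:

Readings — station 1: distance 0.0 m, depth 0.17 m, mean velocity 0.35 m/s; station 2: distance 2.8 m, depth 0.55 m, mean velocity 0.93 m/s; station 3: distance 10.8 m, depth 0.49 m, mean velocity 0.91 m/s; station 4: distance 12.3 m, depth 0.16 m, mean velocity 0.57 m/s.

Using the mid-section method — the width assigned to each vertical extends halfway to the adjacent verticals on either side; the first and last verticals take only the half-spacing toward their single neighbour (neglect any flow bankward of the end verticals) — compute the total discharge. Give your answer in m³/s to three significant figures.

w_1 = (2.8 − 0.0)/2 = 1.4 m; q_1 = 0.35 × 0.17 × 1.4 = 0.08330 m³/s
w_2 = (10.8 − 0.0)/2 = 5.4 m; q_2 = 0.93 × 0.55 × 5.4 = 2.762 m³/s
w_3 = (12.3 − 2.8)/2 = 4.75 m; q_3 = 0.91 × 0.49 × 4.75 = 2.118 m³/s
w_4 = (12.3 − 10.8)/2 = 0.75 m; q_4 = 0.57 × 0.16 × 0.75 = 0.06840 m³/s
Q = Σ qᵢ = 5.032 m³/s

5.03 m³/s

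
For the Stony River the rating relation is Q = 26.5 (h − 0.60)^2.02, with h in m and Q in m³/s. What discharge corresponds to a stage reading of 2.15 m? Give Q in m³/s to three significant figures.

64.2 m³/s

Q = 26.5 × (2.15 − 0.60)^2.02 = 26.5 × 1.55^2.02 = 64.23 m³/s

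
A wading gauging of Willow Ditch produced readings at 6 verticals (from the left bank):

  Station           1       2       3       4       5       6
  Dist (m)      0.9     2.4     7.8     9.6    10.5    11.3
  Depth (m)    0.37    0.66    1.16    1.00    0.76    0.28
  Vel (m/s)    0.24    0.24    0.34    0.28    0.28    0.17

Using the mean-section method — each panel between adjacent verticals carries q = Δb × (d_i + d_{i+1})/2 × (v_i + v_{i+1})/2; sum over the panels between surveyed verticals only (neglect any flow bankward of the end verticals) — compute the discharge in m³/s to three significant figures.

Panel 1-2: Δb = 1.5 m, d̄ = (0.37+0.66)/2 = 0.515, v̄ = (0.24+0.24)/2 = 0.24 → q = 1.5×0.515×0.24 = 0.1854 m³/s
Panel 2-3: Δb = 5.4 m, d̄ = (0.66+1.16)/2 = 0.91, v̄ = (0.24+0.34)/2 = 0.29 → q = 5.4×0.91×0.29 = 1.425 m³/s
Panel 3-4: Δb = 1.8 m, d̄ = (1.16+1.00)/2 = 1.08, v̄ = (0.34+0.28)/2 = 0.31 → q = 1.8×1.08×0.31 = 0.6026 m³/s
Panel 4-5: Δb = 0.9 m, d̄ = (1.00+0.76)/2 = 0.88, v̄ = (0.28+0.28)/2 = 0.28 → q = 0.9×0.88×0.28 = 0.2218 m³/s
Panel 5-6: Δb = 0.8 m, d̄ = (0.76+0.28)/2 = 0.52, v̄ = (0.28+0.17)/2 = 0.225 → q = 0.8×0.52×0.225 = 0.09360 m³/s
Q = Σ q = 2.528 m³/s

2.53 m³/s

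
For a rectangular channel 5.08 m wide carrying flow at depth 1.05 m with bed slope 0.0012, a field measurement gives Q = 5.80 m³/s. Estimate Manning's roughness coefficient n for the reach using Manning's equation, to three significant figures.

A = b·y = 5.08 × 1.05 = 5.334 m²
P = b + 2y = 5.08 + 2×1.05 = 7.180 m
R = A/P = 5.334/7.180 = 0.7429 m
n = (1/Q)·A·R^(2/3)·S^(1/2) = (1/5.80) × 5.334 × 0.8203 × 0.03464 = 0.02613

0.0261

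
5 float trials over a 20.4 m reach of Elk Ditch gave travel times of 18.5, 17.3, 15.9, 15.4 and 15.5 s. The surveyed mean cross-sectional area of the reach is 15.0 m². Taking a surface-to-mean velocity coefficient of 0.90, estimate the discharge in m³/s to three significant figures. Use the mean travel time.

16.7 m³/s

t̄ = (18.5 + 17.3 + 15.9 + 15.4 + 15.5) / 5 = 16.52 s
v_surface = L / t̄ = 20.4 / 16.52 = 1.235 m/s
v_mean = 0.90 × 1.235 = 1.111 m/s
Q = A × v_mean = 15.0 × 1.111 = 16.67 m³/s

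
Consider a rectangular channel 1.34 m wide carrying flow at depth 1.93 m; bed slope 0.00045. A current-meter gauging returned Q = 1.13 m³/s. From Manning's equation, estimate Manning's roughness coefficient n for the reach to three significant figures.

A = b·y = 1.34 × 1.93 = 2.586 m²
P = b + 2y = 1.34 + 2×1.93 = 5.200 m
R = A/P = 2.586/5.200 = 0.4973 m
n = (1/Q)·A·R^(2/3)·S^(1/2) = (1/1.13) × 2.586 × 0.6277 × 0.02121 = 0.03048

0.0305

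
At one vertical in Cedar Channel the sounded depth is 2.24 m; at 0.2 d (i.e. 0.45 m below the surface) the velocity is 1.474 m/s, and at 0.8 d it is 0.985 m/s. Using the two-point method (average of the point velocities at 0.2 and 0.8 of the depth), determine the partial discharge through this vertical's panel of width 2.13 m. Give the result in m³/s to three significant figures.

5.87 m³/s

v̄ = (1.474 + 0.985) / 2 = 1.230 m/s
q = v̄ × d × w = 1.230 × 2.24 × 2.13 = 5.866 m³/s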